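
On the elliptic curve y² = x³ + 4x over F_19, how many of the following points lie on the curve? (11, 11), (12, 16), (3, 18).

3

(11, 11): 11² ≡ 7, rhs ≡ 7 → on.
(12, 16): 16² ≡ 9, rhs ≡ 9 → on.
(3, 18): 18² ≡ 1, rhs ≡ 1 → on.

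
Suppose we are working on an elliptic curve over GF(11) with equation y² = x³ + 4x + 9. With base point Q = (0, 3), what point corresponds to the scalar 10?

(9, 9)

Double-and-add on 10 = (1010)₂. Start with Q = (0, 3) for the leading 1-bit.
double: tangent at (0, 3): λ = (3·0² + 4)/(2·3) ≡ 4/6. 6⁻¹ ≡ 2 (mod 11) since 6·2 = 12 ≡ 1, so λ ≡ 4·2 ≡ 8.
  x = λ² - 0 - 0 = 64 - 0 ≡ 9; y = λ·(0 - 9) - 3 ≡ 2. → (9, 2)
double: tangent at (9, 2): λ = (3·9² + 4)/(2·2) ≡ 5/4. 4⁻¹ ≡ 3 (mod 11), so λ ≡ 5·3 ≡ 4.
  x = λ² - 9 - 9 = 16 - 18 ≡ 9; y = λ·(9 - 9) - 2 ≡ 9. → (9, 9)
add Q: (9, 9) + (0, 3). λ = (3 - 9)/(0 - 9) ≡ 5/2 mod 11. 2⁻¹ ≡ 6 (mod 11), so λ ≡ 8.
  x = λ² - 9 - 0 = 64 - 9 ≡ 0; y = λ·(9 - 0) - 9 ≡ 8. → (0, 8)
double: tangent at (0, 8): λ = (3·0² + 4)/(2·8) ≡ 4/5. 5⁻¹ ≡ 9 (mod 11), so λ ≡ 4·9 ≡ 3.
  x = λ² - 0 - 0 = 9 - 0 ≡ 9; y = λ·(0 - 9) - 8 ≡ 9. → (9, 9)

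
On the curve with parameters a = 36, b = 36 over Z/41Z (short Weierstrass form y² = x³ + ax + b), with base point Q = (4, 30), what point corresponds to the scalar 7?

Double-and-add on 7 = (111)₂. Start with Q = (4, 30) for the leading 1-bit.
double: tangent at (4, 30): λ = (3·4² + 36)/(2·30) ≡ 2/19. 19⁻¹ ≡ 13 (mod 41), so λ ≡ 2·13 ≡ 26.
  x = λ² - 4 - 4 = 676 - 8 ≡ 12; y = λ·(4 - 12) - 30 ≡ 8. → (12, 8)
add Q: (12, 8) + (4, 30). λ = (30 - 8)/(4 - 12) ≡ 22/33 mod 41. 33⁻¹ ≡ 5 (mod 41), so λ ≡ 28.
  x = λ² - 12 - 4 = 784 - 16 ≡ 30; y = λ·(12 - 30) - 8 ≡ 21. → (30, 21)
double: tangent at (30, 21): λ = (3·30² + 36)/(2·21) ≡ 30/1. 1⁻¹ ≡ 1 (mod 41), so λ ≡ 30·1 ≡ 30.
  x = λ² - 30 - 30 = 900 - 60 ≡ 20; y = λ·(30 - 20) - 21 ≡ 33. → (20, 33)
add Q: (20, 33) + (4, 30). λ = (30 - 33)/(4 - 20) ≡ 38/25 mod 41. 25⁻¹ ≡ 23 (mod 41), so λ ≡ 13.
  x = λ² - 20 - 4 = 169 - 24 ≡ 22; y = λ·(20 - 22) - 33 ≡ 23. → (22, 23)

(22, 23)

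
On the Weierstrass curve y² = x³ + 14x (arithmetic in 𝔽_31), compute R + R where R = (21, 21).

tangent at (21, 21): λ = (3·21² + 14)/(2·21) ≡ 4/11. 11⁻¹ ≡ 17 (mod 31), so λ ≡ 4·17 ≡ 6.
  x = λ² - 21 - 21 = 36 - 42 ≡ 25; y = λ·(21 - 25) - 21 ≡ 17. → (25, 17)

(25, 17)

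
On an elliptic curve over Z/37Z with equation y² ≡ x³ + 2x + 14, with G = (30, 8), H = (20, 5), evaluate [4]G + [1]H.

First 4G:
Double-and-add on 4 = (100)₂. Start with G = (30, 8) for the leading 1-bit.
double: tangent at (30, 8): λ = (3·30² + 2)/(2·8) ≡ 1/16. 16⁻¹ ≡ 7 (mod 37), so λ ≡ 1·7 ≡ 7.
  x = λ² - 30 - 30 = 49 - 60 ≡ 26; y = λ·(30 - 26) - 8 ≡ 20. → (26, 20)
double: tangent at (26, 20): λ = (3·26² + 2)/(2·20) ≡ 32/3. 3⁻¹ ≡ 25 (mod 37), so λ ≡ 32·25 ≡ 23.
  x = λ² - 26 - 26 = 529 - 52 ≡ 33; y = λ·(26 - 33) - 20 ≡ 4. → (33, 4)
4G = (33, 4).
Finally 4G + H:
(33, 4) + (20, 5). λ = (5 - 4)/(20 - 33) ≡ 1/24 mod 37. 24⁻¹ ≡ 17 (mod 37) since 24·17 = 408 ≡ 1, so λ ≡ 17.
  x = λ² - 33 - 20 = 289 - 53 ≡ 14; y = λ·(33 - 14) - 4 ≡ 23. → (14, 23)

(14, 23)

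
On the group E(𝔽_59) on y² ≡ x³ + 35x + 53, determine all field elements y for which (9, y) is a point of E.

25, 34

x³ + 35x + 53 = 1097 ≡ 35 (mod 59).
Square roots of 35 mod 59: 25 and 34 (since 25² = 625 ≡ 35).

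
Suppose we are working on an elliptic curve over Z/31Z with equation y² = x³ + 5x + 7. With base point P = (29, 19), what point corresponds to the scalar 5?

Repeated addition: build up to 5P.
2P: tangent at (29, 19): λ = (3·29² + 5)/(2·19) ≡ 17/7. 7⁻¹ ≡ 9 (mod 31), so λ ≡ 17·9 ≡ 29.
  x = λ² - 29 - 29 = 841 - 58 ≡ 8; y = λ·(29 - 8) - 19 ≡ 1. → (8, 1)
3P: (8, 1) + (29, 19). λ = (19 - 1)/(29 - 8) ≡ 18/21 mod 31. 21⁻¹ ≡ 3 (mod 31) since 21·3 = 63 ≡ 1, so λ ≡ 23.
  x = λ² - 8 - 29 = 529 - 37 ≡ 27; y = λ·(8 - 27) - 1 ≡ 27. → (27, 27)
4P: (27, 27) + (29, 19). λ = (19 - 27)/(29 - 27) ≡ 23/2 mod 31. 2⁻¹ ≡ 16 (mod 31), so λ ≡ 27.
  x = λ² - 27 - 29 = 729 - 56 ≡ 22; y = λ·(27 - 22) - 27 ≡ 15. → (22, 15)
5P: (22, 15) + (29, 19). λ = (19 - 15)/(29 - 22) ≡ 4/7 mod 31. 7⁻¹ ≡ 9 (mod 31) since 7·9 = 63 ≡ 1, so λ ≡ 5.
  x = λ² - 22 - 29 = 25 - 51 ≡ 5; y = λ·(22 - 5) - 15 ≡ 8. → (5, 8)

(5, 8)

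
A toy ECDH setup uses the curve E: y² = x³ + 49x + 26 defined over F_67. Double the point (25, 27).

(12, 59)

tangent at (25, 27): λ = (3·25² + 49)/(2·27) ≡ 48/54. 54⁻¹ ≡ 36 (mod 67), so λ ≡ 48·36 ≡ 53.
  x = λ² - 25 - 25 = 2809 - 50 ≡ 12; y = λ·(25 - 12) - 27 ≡ 59. → (12, 59)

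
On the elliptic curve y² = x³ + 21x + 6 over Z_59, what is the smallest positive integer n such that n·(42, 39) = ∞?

2P: tangent at (42, 39): λ = (3·42² + 21)/(2·39) ≡ 3/19. 19⁻¹ ≡ 28 (mod 59), so λ ≡ 3·28 ≡ 25.
  x = λ² - 42 - 42 = 625 - 84 ≡ 10; y = λ·(42 - 10) - 39 ≡ 53. → (10, 53)
3P: (10, 53) + (42, 39). λ = (39 - 53)/(42 - 10) ≡ 45/32 mod 59. 32⁻¹ ≡ 24 (mod 59), so λ ≡ 18.
  x = λ² - 10 - 42 = 324 - 52 ≡ 36; y = λ·(10 - 36) - 53 ≡ 10. → (36, 10)
4P: (36, 10) + (42, 39). λ = (39 - 10)/(42 - 36) ≡ 29/6 mod 59. 6⁻¹ ≡ 10 (mod 59), so λ ≡ 54.
  x = λ² - 36 - 42 = 2916 - 78 ≡ 6; y = λ·(36 - 6) - 10 ≡ 17. → (6, 17)
5P: (6, 17) + (42, 39). λ = (39 - 17)/(42 - 6) ≡ 22/36 mod 59. 36⁻¹ ≡ 41 (mod 59), so λ ≡ 17.
  x = λ² - 6 - 42 = 289 - 48 ≡ 5; y = λ·(6 - 5) - 17 ≡ 0. → (5, 0)
6P: (5, 0) + (42, 39). λ = (39 - 0)/(42 - 5) ≡ 39/37 mod 59. 37⁻¹ ≡ 8 (mod 59) since 37·8 = 296 ≡ 1, so λ ≡ 17.
  x = λ² - 5 - 42 = 289 - 47 ≡ 6; y = λ·(5 - 6) - 0 ≡ 42. → (6, 42)
7P: (6, 42) + (42, 39). λ = (39 - 42)/(42 - 6) ≡ 56/36 mod 59. 36⁻¹ ≡ 41 (mod 59), so λ ≡ 54.
  x = λ² - 6 - 42 = 2916 - 48 ≡ 36; y = λ·(6 - 36) - 42 ≡ 49. → (36, 49)
8P: (36, 49) + (42, 39). λ = (39 - 49)/(42 - 36) ≡ 49/6 mod 59. 6⁻¹ ≡ 10 (mod 59), so λ ≡ 18.
  x = λ² - 36 - 42 = 324 - 78 ≡ 10; y = λ·(36 - 10) - 49 ≡ 6. → (10, 6)
9P: (10, 6) + (42, 39). λ = (39 - 6)/(42 - 10) ≡ 33/32 mod 59. 32⁻¹ ≡ 24 (mod 59) since 32·24 = 768 ≡ 1, so λ ≡ 25.
  x = λ² - 10 - 42 = 625 - 52 ≡ 42; y = λ·(10 - 42) - 6 ≡ 20. → (42, 20)
10P: (42, 20) + (42, 39): same x and y₁ ≡ -y₂, so the sum is ∞.
10P = ∞, so the order is 10.

10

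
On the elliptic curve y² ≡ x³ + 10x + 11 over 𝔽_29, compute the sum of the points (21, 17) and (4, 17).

(21, 17) + (4, 17). λ = (17 - 17)/(4 - 21) ≡ 0/12 mod 29. 12⁻¹ ≡ 17 (mod 29), so λ ≡ 0.
  x = λ² - 21 - 4 = 0 - 25 ≡ 4; y = λ·(21 - 4) - 17 ≡ 12. → (4, 12)

(4, 12)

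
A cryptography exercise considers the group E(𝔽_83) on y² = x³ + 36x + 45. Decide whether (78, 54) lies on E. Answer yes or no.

no

y² = 54² ≡ 11; x³ + 36x + 45 = 477405 ≡ 72 (mod 83). 11 ≠ 72.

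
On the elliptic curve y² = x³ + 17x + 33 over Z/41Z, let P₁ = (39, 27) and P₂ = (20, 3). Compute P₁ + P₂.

(33, 0)

(39, 27) + (20, 3). λ = (3 - 27)/(20 - 39) ≡ 17/22 mod 41. 22⁻¹ ≡ 28 (mod 41), so λ ≡ 25.
  x = λ² - 39 - 20 = 625 - 59 ≡ 33; y = λ·(39 - 33) - 27 ≡ 0. → (33, 0)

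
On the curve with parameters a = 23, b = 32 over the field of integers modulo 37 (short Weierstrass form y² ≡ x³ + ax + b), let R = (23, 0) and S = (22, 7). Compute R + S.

(23, 0) + (22, 7). λ = (7 - 0)/(22 - 23) ≡ 7/36 mod 37. 36⁻¹ ≡ 36 (mod 37) since 36·36 = 1296 ≡ 1, so λ ≡ 30.
  x = λ² - 23 - 22 = 900 - 45 ≡ 4; y = λ·(23 - 4) - 0 ≡ 15. → (4, 15)

(4, 15)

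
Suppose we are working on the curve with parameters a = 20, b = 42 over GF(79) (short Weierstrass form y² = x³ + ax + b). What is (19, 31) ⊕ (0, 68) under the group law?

(36, 52)

(19, 31) + (0, 68). λ = (68 - 31)/(0 - 19) ≡ 37/60 mod 79. 60⁻¹ ≡ 54 (mod 79) since 60·54 = 3240 ≡ 1, so λ ≡ 23.
  x = λ² - 19 - 0 = 529 - 19 ≡ 36; y = λ·(19 - 36) - 31 ≡ 52. → (36, 52)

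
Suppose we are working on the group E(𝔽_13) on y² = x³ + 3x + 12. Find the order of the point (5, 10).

9

2P: tangent at (5, 10): λ = (3·5² + 3)/(2·10) ≡ 0/7. 7⁻¹ ≡ 2 (mod 13), so λ ≡ 0·2 ≡ 0.
  x = λ² - 5 - 5 = 0 - 10 ≡ 3; y = λ·(5 - 3) - 10 ≡ 3. → (3, 3)
3P: (3, 3) + (5, 10). λ = (10 - 3)/(5 - 3) ≡ 7/2 mod 13. 2⁻¹ ≡ 7 (mod 13) since 2·7 = 14 ≡ 1, so λ ≡ 10.
  x = λ² - 3 - 5 = 100 - 8 ≡ 1; y = λ·(3 - 1) - 3 ≡ 4. → (1, 4)
4P: (1, 4) + (5, 10). λ = (10 - 4)/(5 - 1) ≡ 6/4 mod 13. 4⁻¹ ≡ 10 (mod 13), so λ ≡ 8.
  x = λ² - 1 - 5 = 64 - 6 ≡ 6; y = λ·(1 - 6) - 4 ≡ 8. → (6, 8)
5P: (6, 8) + (5, 10). λ = (10 - 8)/(5 - 6) ≡ 2/12 mod 13. 12⁻¹ ≡ 12 (mod 13) since 12·12 = 144 ≡ 1, so λ ≡ 11.
  x = λ² - 6 - 5 = 121 - 11 ≡ 6; y = λ·(6 - 6) - 8 ≡ 5. → (6, 5)
6P: (6, 5) + (5, 10). λ = (10 - 5)/(5 - 6) ≡ 5/12 mod 13. 12⁻¹ ≡ 12 (mod 13) since 12·12 = 144 ≡ 1, so λ ≡ 8.
  x = λ² - 6 - 5 = 64 - 11 ≡ 1; y = λ·(6 - 1) - 5 ≡ 9. → (1, 9)
7P: (1, 9) + (5, 10). λ = (10 - 9)/(5 - 1) ≡ 1/4 mod 13. 4⁻¹ ≡ 10 (mod 13) since 4·10 = 40 ≡ 1, so λ ≡ 10.
  x = λ² - 1 - 5 = 100 - 6 ≡ 3; y = λ·(1 - 3) - 9 ≡ 10. → (3, 10)
8P: (3, 10) + (5, 10). λ = (10 - 10)/(5 - 3) ≡ 0/2 mod 13. 2⁻¹ ≡ 7 (mod 13) since 2·7 = 14 ≡ 1, so λ ≡ 0.
  x = λ² - 3 - 5 = 0 - 8 ≡ 5; y = λ·(3 - 5) - 10 ≡ 3. → (5, 3)
9P: (5, 3) + (5, 10): same x and y₁ ≡ -y₂, so the sum is 𝒪.
9P = 𝒪, so the order is 9.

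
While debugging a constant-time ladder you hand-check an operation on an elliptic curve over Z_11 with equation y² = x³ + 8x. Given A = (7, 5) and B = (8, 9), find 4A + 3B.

(8, 9)

First 4A:
Double-and-add on 4 = (100)₂. Start with A = (7, 5) for the leading 1-bit.
double: tangent at (7, 5): λ = (3·7² + 8)/(2·5) ≡ 1/10. 10⁻¹ ≡ 10 (mod 11), so λ ≡ 1·10 ≡ 10.
  x = λ² - 7 - 7 = 100 - 14 ≡ 9; y = λ·(7 - 9) - 5 ≡ 8. → (9, 8)
double: tangent at (9, 8): λ = (3·9² + 8)/(2·8) ≡ 9/5. 5⁻¹ ≡ 9 (mod 11), so λ ≡ 9·9 ≡ 4.
  x = λ² - 9 - 9 = 16 - 18 ≡ 9; y = λ·(9 - 9) - 8 ≡ 3. → (9, 3)
4A = (9, 3).
Next 3B:
Repeated addition: build up to 3B.
2B: tangent at (8, 9): λ = (3·8² + 8)/(2·9) ≡ 2/7. 7⁻¹ ≡ 8 (mod 11), so λ ≡ 2·8 ≡ 5.
  x = λ² - 8 - 8 = 25 - 16 ≡ 9; y = λ·(8 - 9) - 9 ≡ 8. → (9, 8)
3B: (9, 8) + (8, 9). λ = (9 - 8)/(8 - 9) ≡ 1/10 mod 11. 10⁻¹ ≡ 10 (mod 11) since 10·10 = 100 ≡ 1, so λ ≡ 10.
  x = λ² - 9 - 8 = 100 - 17 ≡ 6; y = λ·(9 - 6) - 8 ≡ 0. → (6, 0)
3B = (6, 0).
Finally 4A + 3B:
(9, 3) + (6, 0). λ = (0 - 3)/(6 - 9) ≡ 8/8 mod 11. 8⁻¹ ≡ 7 (mod 11) since 8·7 = 56 ≡ 1, so λ ≡ 1.
  x = λ² - 9 - 6 = 1 - 15 ≡ 8; y = λ·(9 - 8) - 3 ≡ 9. → (8, 9)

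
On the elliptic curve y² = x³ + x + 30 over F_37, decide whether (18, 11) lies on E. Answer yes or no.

y² = 11² ≡ 10; x³ + 1x + 30 = 5880 ≡ 34 (mod 37). 10 ≠ 34.

no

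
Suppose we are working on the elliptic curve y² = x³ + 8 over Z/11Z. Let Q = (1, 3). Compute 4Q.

(1, 3)

Repeated addition: build up to 4Q.
2Q: tangent at (1, 3): λ = (3·1² + 0)/(2·3) ≡ 3/6. 6⁻¹ ≡ 2 (mod 11) since 6·2 = 12 ≡ 1, so λ ≡ 3·2 ≡ 6.
  x = λ² - 1 - 1 = 36 - 2 ≡ 1; y = λ·(1 - 1) - 3 ≡ 8. → (1, 8)
3Q: (1, 8) + (1, 3): same x and y₁ ≡ -y₂, so the sum is ∞.
4Q: ∞ + (1, 3) = (1, 3) (identity).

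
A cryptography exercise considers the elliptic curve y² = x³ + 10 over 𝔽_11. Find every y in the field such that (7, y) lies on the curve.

x³ + 0x + 10 = 353 ≡ 1 (mod 11).
Square roots of 1 mod 11: 1 and 10 (since 1² = 1 ≡ 1).

1, 10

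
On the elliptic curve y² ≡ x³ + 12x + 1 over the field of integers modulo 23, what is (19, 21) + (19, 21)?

tangent at (19, 21): λ = (3·19² + 12)/(2·21) ≡ 14/19. 19⁻¹ ≡ 17 (mod 23) since 19·17 = 323 ≡ 1, so λ ≡ 14·17 ≡ 8.
  x = λ² - 19 - 19 = 64 - 38 ≡ 3; y = λ·(19 - 3) - 21 ≡ 15. → (3, 15)

(3, 15)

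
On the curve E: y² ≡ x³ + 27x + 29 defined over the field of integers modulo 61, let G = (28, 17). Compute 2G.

tangent at (28, 17): λ = (3·28² + 27)/(2·17) ≡ 0/34. 34⁻¹ ≡ 9 (mod 61), so λ ≡ 0·9 ≡ 0.
  x = λ² - 28 - 28 = 0 - 56 ≡ 5; y = λ·(28 - 5) - 17 ≡ 44. → (5, 44)

(5, 44)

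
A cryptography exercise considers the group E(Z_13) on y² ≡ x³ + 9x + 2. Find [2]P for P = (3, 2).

(10, 0)

tangent at (3, 2): λ = (3·3² + 9)/(2·2) ≡ 10/4. 4⁻¹ ≡ 10 (mod 13), so λ ≡ 10·10 ≡ 9.
  x = λ² - 3 - 3 = 81 - 6 ≡ 10; y = λ·(3 - 10) - 2 ≡ 0. → (10, 0)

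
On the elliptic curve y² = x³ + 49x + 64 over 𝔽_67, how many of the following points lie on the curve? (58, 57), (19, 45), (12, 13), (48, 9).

3

(58, 57): 57² ≡ 33, rhs ≡ 33 → on.
(19, 45): 45² ≡ 15, rhs ≡ 15 → on.
(12, 13): 13² ≡ 35, rhs ≡ 35 → on.
(48, 9): 9² ≡ 14, rhs ≡ 46 → off.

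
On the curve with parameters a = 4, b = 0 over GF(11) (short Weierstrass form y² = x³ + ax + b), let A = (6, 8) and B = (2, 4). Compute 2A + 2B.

(1, 4)

First 2A:
Repeated addition: build up to 2A.
2A: tangent at (6, 8): λ = (3·6² + 4)/(2·8) ≡ 2/5. 5⁻¹ ≡ 9 (mod 11) since 5·9 = 45 ≡ 1, so λ ≡ 2·9 ≡ 7.
  x = λ² - 6 - 6 = 49 - 12 ≡ 4; y = λ·(6 - 4) - 8 ≡ 6. → (4, 6)
2A = (4, 6).
Next 2B:
Repeated addition: build up to 2B.
2B: tangent at (2, 4): λ = (3·2² + 4)/(2·4) ≡ 5/8. 8⁻¹ ≡ 7 (mod 11) since 8·7 = 56 ≡ 1, so λ ≡ 5·7 ≡ 2.
  x = λ² - 2 - 2 = 4 - 4 ≡ 0; y = λ·(2 - 0) - 4 ≡ 0. → (0, 0)
2B = (0, 0).
Finally 2A + 2B:
(4, 6) + (0, 0). λ = (0 - 6)/(0 - 4) ≡ 5/7 mod 11. 7⁻¹ ≡ 8 (mod 11), so λ ≡ 7.
  x = λ² - 4 - 0 = 49 - 4 ≡ 1; y = λ·(4 - 1) - 6 ≡ 4. → (1, 4)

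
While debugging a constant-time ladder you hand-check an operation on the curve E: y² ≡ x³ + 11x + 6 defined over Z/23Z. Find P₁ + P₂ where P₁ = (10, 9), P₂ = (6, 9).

(10, 9) + (6, 9). λ = (9 - 9)/(6 - 10) ≡ 0/19 mod 23. 19⁻¹ ≡ 17 (mod 23) since 19·17 = 323 ≡ 1, so λ ≡ 0.
  x = λ² - 10 - 6 = 0 - 16 ≡ 7; y = λ·(10 - 7) - 9 ≡ 14. → (7, 14)

(7, 14)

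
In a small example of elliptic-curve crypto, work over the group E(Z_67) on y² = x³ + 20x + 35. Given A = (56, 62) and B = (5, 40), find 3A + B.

(59, 57)

First 3A:
Repeated addition: build up to 3A.
2A: tangent at (56, 62): λ = (3·56² + 20)/(2·62) ≡ 48/57. 57⁻¹ ≡ 20 (mod 67), so λ ≡ 48·20 ≡ 22.
  x = λ² - 56 - 56 = 484 - 112 ≡ 37; y = λ·(56 - 37) - 62 ≡ 21. → (37, 21)
3A: (37, 21) + (56, 62). λ = (62 - 21)/(56 - 37) ≡ 41/19 mod 67. 19⁻¹ ≡ 60 (mod 67), so λ ≡ 48.
  x = λ² - 37 - 56 = 2304 - 93 ≡ 0; y = λ·(37 - 0) - 21 ≡ 13. → (0, 13)
3A = (0, 13).
Finally 3A + B:
(0, 13) + (5, 40). λ = (40 - 13)/(5 - 0) ≡ 27/5 mod 67. 5⁻¹ ≡ 27 (mod 67), so λ ≡ 59.
  x = λ² - 0 - 5 = 3481 - 5 ≡ 59; y = λ·(0 - 59) - 13 ≡ 57. → (59, 57)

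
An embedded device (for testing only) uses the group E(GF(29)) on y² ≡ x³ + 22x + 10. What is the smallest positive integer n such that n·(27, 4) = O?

2P: tangent at (27, 4): λ = (3·27² + 22)/(2·4) ≡ 5/8. 8⁻¹ ≡ 11 (mod 29) since 8·11 = 88 ≡ 1, so λ ≡ 5·11 ≡ 26.
  x = λ² - 27 - 27 = 676 - 54 ≡ 13; y = λ·(27 - 13) - 4 ≡ 12. → (13, 12)
3P: (13, 12) + (27, 4). λ = (4 - 12)/(27 - 13) ≡ 21/14 mod 29. 14⁻¹ ≡ 27 (mod 29), so λ ≡ 16.
  x = λ² - 13 - 27 = 256 - 40 ≡ 13; y = λ·(13 - 13) - 12 ≡ 17. → (13, 17)
4P: (13, 17) + (27, 4). λ = (4 - 17)/(27 - 13) ≡ 16/14 mod 29. 14⁻¹ ≡ 27 (mod 29), so λ ≡ 26.
  x = λ² - 13 - 27 = 676 - 40 ≡ 27; y = λ·(13 - 27) - 17 ≡ 25. → (27, 25)
5P: (27, 25) + (27, 4): same x and y₁ ≡ -y₂, so the sum is O.
5P = O, so the order is 5.

5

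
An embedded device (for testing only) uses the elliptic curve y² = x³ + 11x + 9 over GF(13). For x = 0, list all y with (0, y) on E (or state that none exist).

x³ + 11x + 9 = 9 ≡ 9 (mod 13).
Square roots of 9 mod 13: 3 and 10 (since 3² = 9 ≡ 9).

3, 10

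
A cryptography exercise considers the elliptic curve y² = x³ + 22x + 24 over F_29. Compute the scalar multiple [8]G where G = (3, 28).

Double-and-add on 8 = (1000)₂. Start with G = (3, 28) for the leading 1-bit.
double: tangent at (3, 28): λ = (3·3² + 22)/(2·28) ≡ 20/27. 27⁻¹ ≡ 14 (mod 29) since 27·14 = 378 ≡ 1, so λ ≡ 20·14 ≡ 19.
  x = λ² - 3 - 3 = 361 - 6 ≡ 7; y = λ·(3 - 7) - 28 ≡ 12. → (7, 12)
double: tangent at (7, 12): λ = (3·7² + 22)/(2·12) ≡ 24/24. 24⁻¹ ≡ 23 (mod 29), so λ ≡ 24·23 ≡ 1.
  x = λ² - 7 - 7 = 1 - 14 ≡ 16; y = λ·(7 - 16) - 12 ≡ 8. → (16, 8)
double: tangent at (16, 8): λ = (3·16² + 22)/(2·8) ≡ 7/16. 16⁻¹ ≡ 20 (mod 29) since 16·20 = 320 ≡ 1, so λ ≡ 7·20 ≡ 24.
  x = λ² - 16 - 16 = 576 - 32 ≡ 22; y = λ·(16 - 22) - 8 ≡ 22. → (22, 22)

(22, 22)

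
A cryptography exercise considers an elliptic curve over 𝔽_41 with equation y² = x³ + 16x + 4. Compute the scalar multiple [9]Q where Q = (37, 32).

Repeated addition: build up to 9Q.
2Q: tangent at (37, 32): λ = (3·37² + 16)/(2·32) ≡ 23/23. 23⁻¹ ≡ 25 (mod 41), so λ ≡ 23·25 ≡ 1.
  x = λ² - 37 - 37 = 1 - 74 ≡ 9; y = λ·(37 - 9) - 32 ≡ 37. → (9, 37)
3Q: (9, 37) + (37, 32). λ = (32 - 37)/(37 - 9) ≡ 36/28 mod 41. 28⁻¹ ≡ 22 (mod 41), so λ ≡ 13.
  x = λ² - 9 - 37 = 169 - 46 ≡ 0; y = λ·(9 - 0) - 37 ≡ 39. → (0, 39)
4Q: (0, 39) + (37, 32). λ = (32 - 39)/(37 - 0) ≡ 34/37 mod 41. 37⁻¹ ≡ 10 (mod 41) since 37·10 = 370 ≡ 1, so λ ≡ 12.
  x = λ² - 0 - 37 = 144 - 37 ≡ 25; y = λ·(0 - 25) - 39 ≡ 30. → (25, 30)
5Q: (25, 30) + (37, 32). λ = (32 - 30)/(37 - 25) ≡ 2/12 mod 41. 12⁻¹ ≡ 24 (mod 41), so λ ≡ 7.
  x = λ² - 25 - 37 = 49 - 62 ≡ 28; y = λ·(25 - 28) - 30 ≡ 31. → (28, 31)
6Q: (28, 31) + (37, 32). λ = (32 - 31)/(37 - 28) ≡ 1/9 mod 41. 9⁻¹ ≡ 32 (mod 41), so λ ≡ 32.
  x = λ² - 28 - 37 = 1024 - 65 ≡ 16; y = λ·(28 - 16) - 31 ≡ 25. → (16, 25)
7Q: (16, 25) + (37, 32). λ = (32 - 25)/(37 - 16) ≡ 7/21 mod 41. 21⁻¹ ≡ 2 (mod 41) since 21·2 = 42 ≡ 1, so λ ≡ 14.
  x = λ² - 16 - 37 = 196 - 53 ≡ 20; y = λ·(16 - 20) - 25 ≡ 1. → (20, 1)
8Q: (20, 1) + (37, 32). λ = (32 - 1)/(37 - 20) ≡ 31/17 mod 41. 17⁻¹ ≡ 29 (mod 41), so λ ≡ 38.
  x = λ² - 20 - 37 = 1444 - 57 ≡ 34; y = λ·(20 - 34) - 1 ≡ 0. → (34, 0)
9Q: (34, 0) + (37, 32). λ = (32 - 0)/(37 - 34) ≡ 32/3 mod 41. 3⁻¹ ≡ 14 (mod 41), so λ ≡ 38.
  x = λ² - 34 - 37 = 1444 - 71 ≡ 20; y = λ·(34 - 20) - 0 ≡ 40. → (20, 40)

(20, 40)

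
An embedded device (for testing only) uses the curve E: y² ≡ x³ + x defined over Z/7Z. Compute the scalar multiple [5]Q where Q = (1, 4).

(1, 4)

Repeated addition: build up to 5Q.
2Q: tangent at (1, 4): λ = (3·1² + 1)/(2·4) ≡ 4/1. 1⁻¹ ≡ 1 (mod 7), so λ ≡ 4·1 ≡ 4.
  x = λ² - 1 - 1 = 16 - 2 ≡ 0; y = λ·(1 - 0) - 4 ≡ 0. → (0, 0)
3Q: (0, 0) + (1, 4). λ = (4 - 0)/(1 - 0) ≡ 4/1 mod 7. 1⁻¹ ≡ 1 (mod 7) since 1·1 = 1 ≡ 1, so λ ≡ 4.
  x = λ² - 0 - 1 = 16 - 1 ≡ 1; y = λ·(0 - 1) - 0 ≡ 3. → (1, 3)
4Q: (1, 3) + (1, 4): same x and y₁ ≡ -y₂, so the sum is O.
5Q: O + (1, 4) = (1, 4) (identity).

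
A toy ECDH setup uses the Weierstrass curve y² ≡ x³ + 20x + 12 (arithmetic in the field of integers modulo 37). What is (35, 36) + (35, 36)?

tangent at (35, 36): λ = (3·35² + 20)/(2·36) ≡ 32/35. 35⁻¹ ≡ 18 (mod 37), so λ ≡ 32·18 ≡ 21.
  x = λ² - 35 - 35 = 441 - 70 ≡ 1; y = λ·(35 - 1) - 36 ≡ 12. → (1, 12)

(1, 12)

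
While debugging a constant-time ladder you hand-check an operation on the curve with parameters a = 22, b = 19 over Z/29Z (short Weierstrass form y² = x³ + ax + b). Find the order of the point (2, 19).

2P: tangent at (2, 19): λ = (3·2² + 22)/(2·19) ≡ 5/9. 9⁻¹ ≡ 13 (mod 29), so λ ≡ 5·13 ≡ 7.
  x = λ² - 2 - 2 = 49 - 4 ≡ 16; y = λ·(2 - 16) - 19 ≡ 28. → (16, 28)
3P: (16, 28) + (2, 19). λ = (19 - 28)/(2 - 16) ≡ 20/15 mod 29. 15⁻¹ ≡ 2 (mod 29) since 15·2 = 30 ≡ 1, so λ ≡ 11.
  x = λ² - 16 - 2 = 121 - 18 ≡ 16; y = λ·(16 - 16) - 28 ≡ 1. → (16, 1)
4P: (16, 1) + (2, 19). λ = (19 - 1)/(2 - 16) ≡ 18/15 mod 29. 15⁻¹ ≡ 2 (mod 29) since 15·2 = 30 ≡ 1, so λ ≡ 7.
  x = λ² - 16 - 2 = 49 - 18 ≡ 2; y = λ·(16 - 2) - 1 ≡ 10. → (2, 10)
5P: (2, 10) + (2, 19): same x and y₁ ≡ -y₂, so the sum is 𝒪.
5P = 𝒪, so the order is 5.

5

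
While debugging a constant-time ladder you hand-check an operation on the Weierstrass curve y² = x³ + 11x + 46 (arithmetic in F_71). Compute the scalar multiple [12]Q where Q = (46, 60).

Repeated addition: build up to 12Q.
2Q: tangent at (46, 60): λ = (3·46² + 11)/(2·60) ≡ 40/49. 49⁻¹ ≡ 29 (mod 71), so λ ≡ 40·29 ≡ 24.
  x = λ² - 46 - 46 = 576 - 92 ≡ 58; y = λ·(46 - 58) - 60 ≡ 7. → (58, 7)
3Q: (58, 7) + (46, 60). λ = (60 - 7)/(46 - 58) ≡ 53/59 mod 71. 59⁻¹ ≡ 65 (mod 71), so λ ≡ 37.
  x = λ² - 58 - 46 = 1369 - 104 ≡ 58; y = λ·(58 - 58) - 7 ≡ 64. → (58, 64)
4Q: (58, 64) + (46, 60). λ = (60 - 64)/(46 - 58) ≡ 67/59 mod 71. 59⁻¹ ≡ 65 (mod 71), so λ ≡ 24.
  x = λ² - 58 - 46 = 576 - 104 ≡ 46; y = λ·(58 - 46) - 64 ≡ 11. → (46, 11)
5Q: (46, 11) + (46, 60): same x and y₁ ≡ -y₂, so the sum is O.
6Q: O + (46, 60) = (46, 60) (identity).
7Q: tangent at (46, 60): λ = (3·46² + 11)/(2·60) ≡ 40/49. 49⁻¹ ≡ 29 (mod 71), so λ ≡ 40·29 ≡ 24.
  x = λ² - 46 - 46 = 576 - 92 ≡ 58; y = λ·(46 - 58) - 60 ≡ 7. → (58, 7)
8Q: (58, 7) + (46, 60). λ = (60 - 7)/(46 - 58) ≡ 53/59 mod 71. 59⁻¹ ≡ 65 (mod 71), so λ ≡ 37.
  x = λ² - 58 - 46 = 1369 - 104 ≡ 58; y = λ·(58 - 58) - 7 ≡ 64. → (58, 64)
9Q: (58, 64) + (46, 60). λ = (60 - 64)/(46 - 58) ≡ 67/59 mod 71. 59⁻¹ ≡ 65 (mod 71), so λ ≡ 24.
  x = λ² - 58 - 46 = 576 - 104 ≡ 46; y = λ·(58 - 46) - 64 ≡ 11. → (46, 11)
10Q: (46, 11) + (46, 60): same x and y₁ ≡ -y₂, so the sum is O.
11Q: O + (46, 60) = (46, 60) (identity).
12Q: tangent at (46, 60): λ = (3·46² + 11)/(2·60) ≡ 40/49. 49⁻¹ ≡ 29 (mod 71), so λ ≡ 40·29 ≡ 24.
  x = λ² - 46 - 46 = 576 - 92 ≡ 58; y = λ·(46 - 58) - 60 ≡ 7. → (58, 7)

(58, 7)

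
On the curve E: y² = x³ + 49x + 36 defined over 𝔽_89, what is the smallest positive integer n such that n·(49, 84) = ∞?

5

2P: tangent at (49, 84): λ = (3·49² + 49)/(2·84) ≡ 43/79. 79⁻¹ ≡ 80 (mod 89), so λ ≡ 43·80 ≡ 58.
  x = λ² - 49 - 49 = 3364 - 98 ≡ 62; y = λ·(49 - 62) - 84 ≡ 52. → (62, 52)
3P: (62, 52) + (49, 84). λ = (84 - 52)/(49 - 62) ≡ 32/76 mod 89. 76⁻¹ ≡ 41 (mod 89), so λ ≡ 66.
  x = λ² - 62 - 49 = 4356 - 111 ≡ 62; y = λ·(62 - 62) - 52 ≡ 37. → (62, 37)
4P: (62, 37) + (49, 84). λ = (84 - 37)/(49 - 62) ≡ 47/76 mod 89. 76⁻¹ ≡ 41 (mod 89) since 76·41 = 3116 ≡ 1, so λ ≡ 58.
  x = λ² - 62 - 49 = 3364 - 111 ≡ 49; y = λ·(62 - 49) - 37 ≡ 5. → (49, 5)
5P: (49, 5) + (49, 84): same x and y₁ ≡ -y₂, so the sum is ∞.
5P = ∞, so the order is 5.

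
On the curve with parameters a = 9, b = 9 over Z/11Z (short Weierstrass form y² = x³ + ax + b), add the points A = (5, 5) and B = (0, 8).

(9, 4)

(5, 5) + (0, 8). λ = (8 - 5)/(0 - 5) ≡ 3/6 mod 11. 6⁻¹ ≡ 2 (mod 11), so λ ≡ 6.
  x = λ² - 5 - 0 = 36 - 5 ≡ 9; y = λ·(5 - 9) - 5 ≡ 4. → (9, 4)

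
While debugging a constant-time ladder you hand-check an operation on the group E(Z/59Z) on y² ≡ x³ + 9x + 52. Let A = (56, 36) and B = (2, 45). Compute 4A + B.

(57, 12)

First 4A:
Repeated addition: build up to 4A.
2A: tangent at (56, 36): λ = (3·56² + 9)/(2·36) ≡ 36/13. 13⁻¹ ≡ 50 (mod 59), so λ ≡ 36·50 ≡ 30.
  x = λ² - 56 - 56 = 900 - 112 ≡ 21; y = λ·(56 - 21) - 36 ≡ 11. → (21, 11)
3A: (21, 11) + (56, 36). λ = (36 - 11)/(56 - 21) ≡ 25/35 mod 59. 35⁻¹ ≡ 27 (mod 59) since 35·27 = 945 ≡ 1, so λ ≡ 26.
  x = λ² - 21 - 56 = 676 - 77 ≡ 9; y = λ·(21 - 9) - 11 ≡ 6. → (9, 6)
4A: (9, 6) + (56, 36). λ = (36 - 6)/(56 - 9) ≡ 30/47 mod 59. 47⁻¹ ≡ 54 (mod 59), so λ ≡ 27.
  x = λ² - 9 - 56 = 729 - 65 ≡ 15; y = λ·(9 - 15) - 6 ≡ 9. → (15, 9)
4A = (15, 9).
Finally 4A + B:
(15, 9) + (2, 45). λ = (45 - 9)/(2 - 15) ≡ 36/46 mod 59. 46⁻¹ ≡ 9 (mod 59) since 46·9 = 414 ≡ 1, so λ ≡ 29.
  x = λ² - 15 - 2 = 841 - 17 ≡ 57; y = λ·(15 - 57) - 9 ≡ 12. → (57, 12)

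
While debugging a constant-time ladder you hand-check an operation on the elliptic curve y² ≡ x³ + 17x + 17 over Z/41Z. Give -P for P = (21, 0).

(21, 0)

-(21, 0) = (21, -0 mod 41) = (21, 0).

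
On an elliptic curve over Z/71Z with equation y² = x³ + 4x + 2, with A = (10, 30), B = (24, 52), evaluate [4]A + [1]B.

First 4A:
Double-and-add on 4 = (100)₂. Start with A = (10, 30) for the leading 1-bit.
double: tangent at (10, 30): λ = (3·10² + 4)/(2·30) ≡ 20/60. 60⁻¹ ≡ 58 (mod 71) since 60·58 = 3480 ≡ 1, so λ ≡ 20·58 ≡ 24.
  x = λ² - 10 - 10 = 576 - 20 ≡ 59; y = λ·(10 - 59) - 30 ≡ 1. → (59, 1)
double: tangent at (59, 1): λ = (3·59² + 4)/(2·1) ≡ 10/2. 2⁻¹ ≡ 36 (mod 71) since 2·36 = 72 ≡ 1, so λ ≡ 10·36 ≡ 5.
  x = λ² - 59 - 59 = 25 - 118 ≡ 49; y = λ·(59 - 49) - 1 ≡ 49. → (49, 49)
4A = (49, 49).
Finally 4A + B:
(49, 49) + (24, 52). λ = (52 - 49)/(24 - 49) ≡ 3/46 mod 71. 46⁻¹ ≡ 17 (mod 71) since 46·17 = 782 ≡ 1, so λ ≡ 51.
  x = λ² - 49 - 24 = 2601 - 73 ≡ 43; y = λ·(49 - 43) - 49 ≡ 44. → (43, 44)

(43, 44)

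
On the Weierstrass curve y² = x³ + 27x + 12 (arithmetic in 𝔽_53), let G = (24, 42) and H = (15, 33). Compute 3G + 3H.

(1, 26)

First 3G:
Repeated addition: build up to 3G.
2G: tangent at (24, 42): λ = (3·24² + 27)/(2·42) ≡ 6/31. 31⁻¹ ≡ 12 (mod 53), so λ ≡ 6·12 ≡ 19.
  x = λ² - 24 - 24 = 361 - 48 ≡ 48; y = λ·(24 - 48) - 42 ≡ 32. → (48, 32)
3G: (48, 32) + (24, 42). λ = (42 - 32)/(24 - 48) ≡ 10/29 mod 53. 29⁻¹ ≡ 11 (mod 53) since 29·11 = 319 ≡ 1, so λ ≡ 4.
  x = λ² - 48 - 24 = 16 - 72 ≡ 50; y = λ·(48 - 50) - 32 ≡ 13. → (50, 13)
3G = (50, 13).
Next 3H:
Repeated addition: build up to 3H.
2H: tangent at (15, 33): λ = (3·15² + 27)/(2·33) ≡ 13/13. 13⁻¹ ≡ 49 (mod 53), so λ ≡ 13·49 ≡ 1.
  x = λ² - 15 - 15 = 1 - 30 ≡ 24; y = λ·(15 - 24) - 33 ≡ 11. → (24, 11)
3H: (24, 11) + (15, 33). λ = (33 - 11)/(15 - 24) ≡ 22/44 mod 53. 44⁻¹ ≡ 47 (mod 53) since 44·47 = 2068 ≡ 1, so λ ≡ 27.
  x = λ² - 24 - 15 = 729 - 39 ≡ 1; y = λ·(24 - 1) - 11 ≡ 27. → (1, 27)
3H = (1, 27).
Finally 3G + 3H:
(50, 13) + (1, 27). λ = (27 - 13)/(1 - 50) ≡ 14/4 mod 53. 4⁻¹ ≡ 40 (mod 53) since 4·40 = 160 ≡ 1, so λ ≡ 30.
  x = λ² - 50 - 1 = 900 - 51 ≡ 1; y = λ·(50 - 1) - 13 ≡ 26. → (1, 26)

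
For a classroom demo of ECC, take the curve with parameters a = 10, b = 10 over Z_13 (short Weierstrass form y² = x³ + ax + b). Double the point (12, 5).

(2, 8)

tangent at (12, 5): λ = (3·12² + 10)/(2·5) ≡ 0/10. 10⁻¹ ≡ 4 (mod 13) since 10·4 = 40 ≡ 1, so λ ≡ 0·4 ≡ 0.
  x = λ² - 12 - 12 = 0 - 24 ≡ 2; y = λ·(12 - 2) - 5 ≡ 8. → (2, 8)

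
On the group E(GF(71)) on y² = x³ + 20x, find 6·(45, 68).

(3, 67)

Write P = (45, 68).
Repeated addition: build up to 6P.
2P: tangent at (45, 68): λ = (3·45² + 20)/(2·68) ≡ 60/65. 65⁻¹ ≡ 59 (mod 71), so λ ≡ 60·59 ≡ 61.
  x = λ² - 45 - 45 = 3721 - 90 ≡ 10; y = λ·(45 - 10) - 68 ≡ 8. → (10, 8)
3P: (10, 8) + (45, 68). λ = (68 - 8)/(45 - 10) ≡ 60/35 mod 71. 35⁻¹ ≡ 69 (mod 71), so λ ≡ 22.
  x = λ² - 10 - 45 = 484 - 55 ≡ 3; y = λ·(10 - 3) - 8 ≡ 4. → (3, 4)
4P: (3, 4) + (45, 68). λ = (68 - 4)/(45 - 3) ≡ 64/42 mod 71. 42⁻¹ ≡ 22 (mod 71) since 42·22 = 924 ≡ 1, so λ ≡ 59.
  x = λ² - 3 - 45 = 3481 - 48 ≡ 25; y = λ·(3 - 25) - 4 ≡ 47. → (25, 47)
5P: (25, 47) + (45, 68). λ = (68 - 47)/(45 - 25) ≡ 21/20 mod 71. 20⁻¹ ≡ 32 (mod 71), so λ ≡ 33.
  x = λ² - 25 - 45 = 1089 - 70 ≡ 25; y = λ·(25 - 25) - 47 ≡ 24. → (25, 24)
6P: (25, 24) + (45, 68). λ = (68 - 24)/(45 - 25) ≡ 44/20 mod 71. 20⁻¹ ≡ 32 (mod 71), so λ ≡ 59.
  x = λ² - 25 - 45 = 3481 - 70 ≡ 3; y = λ·(25 - 3) - 24 ≡ 67. → (3, 67)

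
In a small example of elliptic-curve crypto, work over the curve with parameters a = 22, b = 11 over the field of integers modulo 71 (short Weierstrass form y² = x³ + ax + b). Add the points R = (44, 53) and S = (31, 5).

(44, 53) + (31, 5). λ = (5 - 53)/(31 - 44) ≡ 23/58 mod 71. 58⁻¹ ≡ 60 (mod 71) since 58·60 = 3480 ≡ 1, so λ ≡ 31.
  x = λ² - 44 - 31 = 961 - 75 ≡ 34; y = λ·(44 - 34) - 53 ≡ 44. → (34, 44)

(34, 44)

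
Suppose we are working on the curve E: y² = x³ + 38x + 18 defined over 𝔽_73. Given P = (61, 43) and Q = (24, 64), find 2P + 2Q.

(16, 59)

First 2P:
Repeated addition: build up to 2P.
2P: tangent at (61, 43): λ = (3·61² + 38)/(2·43) ≡ 32/13. 13⁻¹ ≡ 45 (mod 73), so λ ≡ 32·45 ≡ 53.
  x = λ² - 61 - 61 = 2809 - 122 ≡ 59; y = λ·(61 - 59) - 43 ≡ 63. → (59, 63)
2P = (59, 63).
Next 2Q:
Repeated addition: build up to 2Q.
2Q: tangent at (24, 64): λ = (3·24² + 38)/(2·64) ≡ 14/55. 55⁻¹ ≡ 4 (mod 73), so λ ≡ 14·4 ≡ 56.
  x = λ² - 24 - 24 = 3136 - 48 ≡ 22; y = λ·(24 - 22) - 64 ≡ 48. → (22, 48)
2Q = (22, 48).
Finally 2P + 2Q:
(59, 63) + (22, 48). λ = (48 - 63)/(22 - 59) ≡ 58/36 mod 73. 36⁻¹ ≡ 71 (mod 73) since 36·71 = 2556 ≡ 1, so λ ≡ 30.
  x = λ² - 59 - 22 = 900 - 81 ≡ 16; y = λ·(59 - 16) - 63 ≡ 59. → (16, 59)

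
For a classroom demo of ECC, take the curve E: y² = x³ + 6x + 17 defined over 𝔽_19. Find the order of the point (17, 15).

2P: tangent at (17, 15): λ = (3·17² + 6)/(2·15) ≡ 18/11. 11⁻¹ ≡ 7 (mod 19), so λ ≡ 18·7 ≡ 12.
  x = λ² - 17 - 17 = 144 - 34 ≡ 15; y = λ·(17 - 15) - 15 ≡ 9. → (15, 9)
3P: (15, 9) + (17, 15). λ = (15 - 9)/(17 - 15) ≡ 6/2 mod 19. 2⁻¹ ≡ 10 (mod 19), so λ ≡ 3.
  x = λ² - 15 - 17 = 9 - 32 ≡ 15; y = λ·(15 - 15) - 9 ≡ 10. → (15, 10)
4P: (15, 10) + (17, 15). λ = (15 - 10)/(17 - 15) ≡ 5/2 mod 19. 2⁻¹ ≡ 10 (mod 19) since 2·10 = 20 ≡ 1, so λ ≡ 12.
  x = λ² - 15 - 17 = 144 - 32 ≡ 17; y = λ·(15 - 17) - 10 ≡ 4. → (17, 4)
5P: (17, 4) + (17, 15): same x and y₁ ≡ -y₂, so the sum is the point at infinity.
5P = the point at infinity, so the order is 5.

5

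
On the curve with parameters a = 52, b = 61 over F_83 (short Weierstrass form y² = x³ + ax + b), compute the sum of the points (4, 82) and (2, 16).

(4, 1)

(4, 82) + (2, 16). λ = (16 - 82)/(2 - 4) ≡ 17/81 mod 83. 81⁻¹ ≡ 41 (mod 83), so λ ≡ 33.
  x = λ² - 4 - 2 = 1089 - 6 ≡ 4; y = λ·(4 - 4) - 82 ≡ 1. → (4, 1)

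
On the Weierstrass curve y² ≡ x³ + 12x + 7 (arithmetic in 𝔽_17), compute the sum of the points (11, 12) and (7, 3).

(11, 12) + (7, 3). λ = (3 - 12)/(7 - 11) ≡ 8/13 mod 17. 13⁻¹ ≡ 4 (mod 17), so λ ≡ 15.
  x = λ² - 11 - 7 = 225 - 18 ≡ 3; y = λ·(11 - 3) - 12 ≡ 6. → (3, 6)

(3, 6)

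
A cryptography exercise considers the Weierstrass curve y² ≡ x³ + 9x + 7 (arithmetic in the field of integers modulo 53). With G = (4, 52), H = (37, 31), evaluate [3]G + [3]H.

(46, 48)

First 3G:
Repeated addition: build up to 3G.
2G: tangent at (4, 52): λ = (3·4² + 9)/(2·52) ≡ 4/51. 51⁻¹ ≡ 26 (mod 53), so λ ≡ 4·26 ≡ 51.
  x = λ² - 4 - 4 = 2601 - 8 ≡ 49; y = λ·(4 - 49) - 52 ≡ 38. → (49, 38)
3G: (49, 38) + (4, 52). λ = (52 - 38)/(4 - 49) ≡ 14/8 mod 53. 8⁻¹ ≡ 20 (mod 53), so λ ≡ 15.
  x = λ² - 49 - 4 = 225 - 53 ≡ 13; y = λ·(49 - 13) - 38 ≡ 25. → (13, 25)
3G = (13, 25).
Next 3H:
Repeated addition: build up to 3H.
2H: tangent at (37, 31): λ = (3·37² + 9)/(2·31) ≡ 35/9. 9⁻¹ ≡ 6 (mod 53), so λ ≡ 35·6 ≡ 51.
  x = λ² - 37 - 37 = 2601 - 74 ≡ 36; y = λ·(37 - 36) - 31 ≡ 20. → (36, 20)
3H: (36, 20) + (37, 31). λ = (31 - 20)/(37 - 36) ≡ 11/1 mod 53. 1⁻¹ ≡ 1 (mod 53), so λ ≡ 11.
  x = λ² - 36 - 37 = 121 - 73 ≡ 48; y = λ·(36 - 48) - 20 ≡ 7. → (48, 7)
3H = (48, 7).
Finally 3G + 3H:
(13, 25) + (48, 7). λ = (7 - 25)/(48 - 13) ≡ 35/35 mod 53. 35⁻¹ ≡ 50 (mod 53), so λ ≡ 1.
  x = λ² - 13 - 48 = 1 - 61 ≡ 46; y = λ·(13 - 46) - 25 ≡ 48. → (46, 48)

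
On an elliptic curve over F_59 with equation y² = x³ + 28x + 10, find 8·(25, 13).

Write P = (25, 13).
Repeated addition: build up to 8P.
2P: tangent at (25, 13): λ = (3·25² + 28)/(2·13) ≡ 15/26. 26⁻¹ ≡ 25 (mod 59), so λ ≡ 15·25 ≡ 21.
  x = λ² - 25 - 25 = 441 - 50 ≡ 37; y = λ·(25 - 37) - 13 ≡ 30. → (37, 30)
3P: (37, 30) + (25, 13). λ = (13 - 30)/(25 - 37) ≡ 42/47 mod 59. 47⁻¹ ≡ 54 (mod 59), so λ ≡ 26.
  x = λ² - 37 - 25 = 676 - 62 ≡ 24; y = λ·(37 - 24) - 30 ≡ 13. → (24, 13)
4P: (24, 13) + (25, 13). λ = (13 - 13)/(25 - 24) ≡ 0/1 mod 59. 1⁻¹ ≡ 1 (mod 59), so λ ≡ 0.
  x = λ² - 24 - 25 = 0 - 49 ≡ 10; y = λ·(24 - 10) - 13 ≡ 46. → (10, 46)
5P: (10, 46) + (25, 13). λ = (13 - 46)/(25 - 10) ≡ 26/15 mod 59. 15⁻¹ ≡ 4 (mod 59), so λ ≡ 45.
  x = λ² - 10 - 25 = 2025 - 35 ≡ 43; y = λ·(10 - 43) - 46 ≡ 3. → (43, 3)
6P: (43, 3) + (25, 13). λ = (13 - 3)/(25 - 43) ≡ 10/41 mod 59. 41⁻¹ ≡ 36 (mod 59), so λ ≡ 6.
  x = λ² - 43 - 25 = 36 - 68 ≡ 27; y = λ·(43 - 27) - 3 ≡ 34. → (27, 34)
7P: (27, 34) + (25, 13). λ = (13 - 34)/(25 - 27) ≡ 38/57 mod 59. 57⁻¹ ≡ 29 (mod 59) since 57·29 = 1653 ≡ 1, so λ ≡ 40.
  x = λ² - 27 - 25 = 1600 - 52 ≡ 14; y = λ·(27 - 14) - 34 ≡ 14. → (14, 14)
8P: (14, 14) + (25, 13). λ = (13 - 14)/(25 - 14) ≡ 58/11 mod 59. 11⁻¹ ≡ 43 (mod 59) since 11·43 = 473 ≡ 1, so λ ≡ 16.
  x = λ² - 14 - 25 = 256 - 39 ≡ 40; y = λ·(14 - 40) - 14 ≡ 42. → (40, 42)

(40, 42)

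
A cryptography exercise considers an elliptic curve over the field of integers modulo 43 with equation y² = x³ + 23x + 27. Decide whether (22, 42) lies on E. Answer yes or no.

yes

y² = 42² ≡ 1; x³ + 23x + 27 = 11181 ≡ 1 (mod 43). 1 = 1.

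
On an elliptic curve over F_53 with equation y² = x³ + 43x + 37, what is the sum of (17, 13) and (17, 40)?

The two points share x = 17 and their y-coordinates satisfy 13 + 40 ≡ 0 (mod 53), so they are inverses. Their sum is O.

O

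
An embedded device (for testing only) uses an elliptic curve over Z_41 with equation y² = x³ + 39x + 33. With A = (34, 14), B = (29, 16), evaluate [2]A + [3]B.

First 2A:
Repeated addition: build up to 2A.
2A: tangent at (34, 14): λ = (3·34² + 39)/(2·14) ≡ 22/28. 28⁻¹ ≡ 22 (mod 41), so λ ≡ 22·22 ≡ 33.
  x = λ² - 34 - 34 = 1089 - 68 ≡ 37; y = λ·(34 - 37) - 14 ≡ 10. → (37, 10)
2A = (37, 10).
Next 3B:
Repeated addition: build up to 3B.
2B: tangent at (29, 16): λ = (3·29² + 39)/(2·16) ≡ 20/32. 32⁻¹ ≡ 9 (mod 41) since 32·9 = 288 ≡ 1, so λ ≡ 20·9 ≡ 16.
  x = λ² - 29 - 29 = 256 - 58 ≡ 34; y = λ·(29 - 34) - 16 ≡ 27. → (34, 27)
3B: (34, 27) + (29, 16). λ = (16 - 27)/(29 - 34) ≡ 30/36 mod 41. 36⁻¹ ≡ 8 (mod 41), so λ ≡ 35.
  x = λ² - 34 - 29 = 1225 - 63 ≡ 14; y = λ·(34 - 14) - 27 ≡ 17. → (14, 17)
3B = (14, 17).
Finally 2A + 3B:
(37, 10) + (14, 17). λ = (17 - 10)/(14 - 37) ≡ 7/18 mod 41. 18⁻¹ ≡ 16 (mod 41) since 18·16 = 288 ≡ 1, so λ ≡ 30.
  x = λ² - 37 - 14 = 900 - 51 ≡ 29; y = λ·(37 - 29) - 10 ≡ 25. → (29, 25)

(29, 25)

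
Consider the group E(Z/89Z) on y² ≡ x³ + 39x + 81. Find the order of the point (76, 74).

2P: tangent at (76, 74): λ = (3·76² + 39)/(2·74) ≡ 12/59. 59⁻¹ ≡ 86 (mod 89) since 59·86 = 5074 ≡ 1, so λ ≡ 12·86 ≡ 53.
  x = λ² - 76 - 76 = 2809 - 152 ≡ 76; y = λ·(76 - 76) - 74 ≡ 15. → (76, 15)
3P: (76, 15) + (76, 74): same x and y₁ ≡ -y₂, so the sum is 𝒪.
3P = 𝒪, so the order is 3.

3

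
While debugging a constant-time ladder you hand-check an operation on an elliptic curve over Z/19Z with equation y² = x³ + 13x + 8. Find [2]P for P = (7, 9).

(12, 12)

tangent at (7, 9): λ = (3·7² + 13)/(2·9) ≡ 8/18. 18⁻¹ ≡ 18 (mod 19), so λ ≡ 8·18 ≡ 11.
  x = λ² - 7 - 7 = 121 - 14 ≡ 12; y = λ·(7 - 12) - 9 ≡ 12. → (12, 12)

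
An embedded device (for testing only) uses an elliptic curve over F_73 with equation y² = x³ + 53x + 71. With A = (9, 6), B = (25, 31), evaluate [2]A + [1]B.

(28, 72)

First 2A:
Repeated addition: build up to 2A.
2A: tangent at (9, 6): λ = (3·9² + 53)/(2·6) ≡ 4/12. 12⁻¹ ≡ 67 (mod 73), so λ ≡ 4·67 ≡ 49.
  x = λ² - 9 - 9 = 2401 - 18 ≡ 47; y = λ·(9 - 47) - 6 ≡ 30. → (47, 30)
2A = (47, 30).
Finally 2A + B:
(47, 30) + (25, 31). λ = (31 - 30)/(25 - 47) ≡ 1/51 mod 73. 51⁻¹ ≡ 63 (mod 73) since 51·63 = 3213 ≡ 1, so λ ≡ 63.
  x = λ² - 47 - 25 = 3969 - 72 ≡ 28; y = λ·(47 - 28) - 30 ≡ 72. → (28, 72)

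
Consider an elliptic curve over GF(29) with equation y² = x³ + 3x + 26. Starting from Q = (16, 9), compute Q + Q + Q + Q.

(14, 17)

Double-and-add on 4 = (100)₂. Start with Q = (16, 9) for the leading 1-bit.
double: tangent at (16, 9): λ = (3·16² + 3)/(2·9) ≡ 17/18. 18⁻¹ ≡ 21 (mod 29) since 18·21 = 378 ≡ 1, so λ ≡ 17·21 ≡ 9.
  x = λ² - 16 - 16 = 81 - 32 ≡ 20; y = λ·(16 - 20) - 9 ≡ 13. → (20, 13)
double: tangent at (20, 13): λ = (3·20² + 3)/(2·13) ≡ 14/26. 26⁻¹ ≡ 19 (mod 29), so λ ≡ 14·19 ≡ 5.
  x = λ² - 20 - 20 = 25 - 40 ≡ 14; y = λ·(20 - 14) - 13 ≡ 17. → (14, 17)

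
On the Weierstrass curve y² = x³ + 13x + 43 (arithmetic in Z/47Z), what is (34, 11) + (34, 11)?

(30, 28)

tangent at (34, 11): λ = (3·34² + 13)/(2·11) ≡ 3/22. 22⁻¹ ≡ 15 (mod 47), so λ ≡ 3·15 ≡ 45.
  x = λ² - 34 - 34 = 2025 - 68 ≡ 30; y = λ·(34 - 30) - 11 ≡ 28. → (30, 28)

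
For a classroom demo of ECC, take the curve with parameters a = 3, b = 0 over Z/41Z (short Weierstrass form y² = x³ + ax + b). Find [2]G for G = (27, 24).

tangent at (27, 24): λ = (3·27² + 3)/(2·24) ≡ 17/7. 7⁻¹ ≡ 6 (mod 41), so λ ≡ 17·6 ≡ 20.
  x = λ² - 27 - 27 = 400 - 54 ≡ 18; y = λ·(27 - 18) - 24 ≡ 33. → (18, 33)

(18, 33)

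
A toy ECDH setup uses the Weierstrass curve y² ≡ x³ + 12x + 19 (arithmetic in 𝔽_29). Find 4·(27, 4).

Write Q = (27, 4).
Double-and-add on 4 = (100)₂. Start with Q = (27, 4) for the leading 1-bit.
double: tangent at (27, 4): λ = (3·27² + 12)/(2·4) ≡ 24/8. 8⁻¹ ≡ 11 (mod 29), so λ ≡ 24·11 ≡ 3.
  x = λ² - 27 - 27 = 9 - 54 ≡ 13; y = λ·(27 - 13) - 4 ≡ 9. → (13, 9)
double: tangent at (13, 9): λ = (3·13² + 12)/(2·9) ≡ 26/18. 18⁻¹ ≡ 21 (mod 29) since 18·21 = 378 ≡ 1, so λ ≡ 26·21 ≡ 24.
  x = λ² - 13 - 13 = 576 - 26 ≡ 28; y = λ·(13 - 28) - 9 ≡ 8. → (28, 8)

(28, 8)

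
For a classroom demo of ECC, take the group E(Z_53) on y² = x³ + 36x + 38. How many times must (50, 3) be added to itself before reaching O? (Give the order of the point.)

3

2P: tangent at (50, 3): λ = (3·50² + 36)/(2·3) ≡ 10/6. 6⁻¹ ≡ 9 (mod 53) since 6·9 = 54 ≡ 1, so λ ≡ 10·9 ≡ 37.
  x = λ² - 50 - 50 = 1369 - 100 ≡ 50; y = λ·(50 - 50) - 3 ≡ 50. → (50, 50)
3P: (50, 50) + (50, 3): same x and y₁ ≡ -y₂, so the sum is O.
3P = O, so the order is 3.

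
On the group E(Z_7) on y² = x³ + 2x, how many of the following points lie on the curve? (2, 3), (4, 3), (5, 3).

(2, 3): 3² ≡ 2, rhs ≡ 5 → off.
(4, 3): 3² ≡ 2, rhs ≡ 2 → on.
(5, 3): 3² ≡ 2, rhs ≡ 2 → on.

2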